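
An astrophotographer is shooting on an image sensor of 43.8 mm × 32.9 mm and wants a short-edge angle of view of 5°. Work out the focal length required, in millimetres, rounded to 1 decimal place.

376.8 mm

From α = 2·arctan(h/2f) we get f = h / (2·tan(α/2)).
With h = 32.9 mm and α/2 = 2.5°, tan(α/2) ≈ 0.04366, so f ≈ 32.9 / 0.08732 ≈ 376.7669 mm.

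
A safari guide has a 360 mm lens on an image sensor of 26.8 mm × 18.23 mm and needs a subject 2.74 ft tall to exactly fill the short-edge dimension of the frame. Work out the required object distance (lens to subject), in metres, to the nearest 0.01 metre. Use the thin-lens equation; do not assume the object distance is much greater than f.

W: 2.74 ft × 304.8 mm/ft = 835.15 mm.
Magnification m = h/W = dᵢ/dₒ; combined with 1/f = 1/dₒ + 1/dᵢ this gives dₒ = f·(1 + W/h).
dₒ = 360 mm × (1 + 835.152/18.23) = 360 × 46.8120 ≈ 16852.304 mm = 16.8523 m.

16.85 m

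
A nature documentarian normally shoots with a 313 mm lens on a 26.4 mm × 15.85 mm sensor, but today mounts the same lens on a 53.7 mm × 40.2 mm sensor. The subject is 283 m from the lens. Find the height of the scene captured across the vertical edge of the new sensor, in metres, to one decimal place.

36.3 m

The focal length stays 313 mm; the relevant sensor dimension is now h = 40.2 mm. Object distance dₒ = 283 m = 283000 mm.
Thin-lens field height W = h·(dₒ − f)/f = 40.2 × (283000 − 313)/313 ≈ 36306.765 mm = 36.3068 m.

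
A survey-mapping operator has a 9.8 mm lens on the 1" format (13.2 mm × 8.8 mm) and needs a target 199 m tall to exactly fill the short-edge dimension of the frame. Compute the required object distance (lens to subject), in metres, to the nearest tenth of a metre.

W: 199 m = 199000 mm.
Magnification m = h/W = dᵢ/dₒ; combined with 1/f = 1/dₒ + 1/dᵢ this gives dₒ = f·(1 + W/h).
dₒ = 9.8 mm × (1 + 199000/8.8) = 9.8 × 22614.6364 ≈ 221623.436 mm = 221.623 m.

221.6 m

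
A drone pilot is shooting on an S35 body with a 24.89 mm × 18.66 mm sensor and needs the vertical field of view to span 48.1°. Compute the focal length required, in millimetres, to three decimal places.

20.906 mm

From α = 2·arctan(h/2f) we get f = h / (2·tan(α/2)).
With h = 18.66 mm and α/2 = 24.05°, tan(α/2) ≈ 0.44627, so f ≈ 18.66 / 0.89255 ≈ 20.9064 mm.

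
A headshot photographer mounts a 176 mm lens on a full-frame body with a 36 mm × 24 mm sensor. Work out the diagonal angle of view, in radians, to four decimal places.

0.2446 rad

Sensor diagonal = √(36² + 24²) = √1872.0000 ≈ 43.2666 mm.
Angle of view α = 2·arctan(d/2f) with d = 43.2666 mm and f = 176 mm.
d/2f = 0.12292; arctan(0.12292) ≈ 0.1223 rad, so α ≈ 0.2446 rad.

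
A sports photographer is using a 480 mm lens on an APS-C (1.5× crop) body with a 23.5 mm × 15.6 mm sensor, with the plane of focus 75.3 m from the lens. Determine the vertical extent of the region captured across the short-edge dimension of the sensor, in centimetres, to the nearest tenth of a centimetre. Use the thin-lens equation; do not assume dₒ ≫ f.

243.2 cm

dₒ: 75.3 m = 75300 mm.
Similar triangles through the lens centre give W/dₒ = h/dᵢ; with 1/f = 1/dₒ + 1/dᵢ this gives W = h·(dₒ − f)/f.
W = 15.6 mm × (75300 − 480) / 480 = 15.6 × 155.8750 ≈ 2431.650 mm = 243.165 cm.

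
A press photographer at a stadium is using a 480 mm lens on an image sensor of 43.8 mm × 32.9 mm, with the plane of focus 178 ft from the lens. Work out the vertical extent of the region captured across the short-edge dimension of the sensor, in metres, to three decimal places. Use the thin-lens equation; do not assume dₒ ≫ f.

dₒ: 178 ft × 304.8 mm/ft = 54254.40 mm.
Similar triangles through the lens centre give W/dₒ = h/dᵢ; with 1/f = 1/dₒ + 1/dᵢ this gives W = h·(dₒ − f)/f.
W = 32.9 mm × (54254.4 − 480) / 480 = 32.9 × 112.0300 ≈ 3685.787 mm = 3.68579 m.

3.686 m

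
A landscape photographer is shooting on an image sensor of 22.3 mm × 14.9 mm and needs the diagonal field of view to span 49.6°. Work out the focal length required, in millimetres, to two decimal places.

Sensor diagonal = √(22.3² + 14.9²) = √719.3000 ≈ 26.8198 mm.
From α = 2·arctan(d/2f) we get f = d / (2·tan(α/2)).
With d = 26.8198 mm and α/2 = 24.8°, tan(α/2) ≈ 0.46206, so f ≈ 26.8198 / 0.92413 ≈ 29.0216 mm.

29.02 mm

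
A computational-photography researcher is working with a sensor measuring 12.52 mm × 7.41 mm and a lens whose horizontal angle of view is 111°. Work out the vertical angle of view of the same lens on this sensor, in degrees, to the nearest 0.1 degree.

From the horizontal AOV: f = 12.52 / (2·tan(55.5°)) = 12.52 / 2.91002 ≈ 4.3024 mm.
Vertical AOV = 2·arctan(7.41 / (2 × 4.3024)) = 2·arctan(0.86115) ≈ 81.4669°.

81.5°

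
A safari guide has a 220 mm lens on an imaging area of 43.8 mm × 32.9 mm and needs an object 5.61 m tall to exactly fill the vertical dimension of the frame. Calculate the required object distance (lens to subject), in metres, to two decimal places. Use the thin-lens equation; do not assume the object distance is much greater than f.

37.73 m

W: 5.61 m = 5610 mm.
Magnification m = h/W = dᵢ/dₒ; combined with 1/f = 1/dₒ + 1/dᵢ this gives dₒ = f·(1 + W/h).
dₒ = 220 mm × (1 + 5610/32.9) = 220 × 171.5167 ≈ 37733.678 mm = 37.7337 m.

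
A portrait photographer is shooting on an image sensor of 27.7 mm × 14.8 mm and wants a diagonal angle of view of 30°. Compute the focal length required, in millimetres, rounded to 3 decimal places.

58.604 mm

Sensor diagonal = √(27.7² + 14.8²) = √986.3300 ≈ 31.4059 mm.
From α = 2·arctan(d/2f) we get f = d / (2·tan(α/2)).
With d = 31.4059 mm and α/2 = 15°, tan(α/2) ≈ 0.26795, so f ≈ 31.4059 / 0.53590 ≈ 58.6042 mm.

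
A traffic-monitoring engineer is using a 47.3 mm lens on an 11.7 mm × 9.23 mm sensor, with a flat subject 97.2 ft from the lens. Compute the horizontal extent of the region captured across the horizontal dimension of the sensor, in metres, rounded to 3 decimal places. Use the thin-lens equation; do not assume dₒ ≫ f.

7.317 m

dₒ: 97.2 ft × 304.8 mm/ft = 29626.56 mm.
Similar triangles through the lens centre give W/dₒ = w/dᵢ; with 1/f = 1/dₒ + 1/dᵢ this gives W = w·(dₒ − f)/f.
W = 11.7 mm × (29626.6 − 47.3) / 47.3 = 11.7 × 625.3543 ≈ 7316.645 mm = 7.31665 m.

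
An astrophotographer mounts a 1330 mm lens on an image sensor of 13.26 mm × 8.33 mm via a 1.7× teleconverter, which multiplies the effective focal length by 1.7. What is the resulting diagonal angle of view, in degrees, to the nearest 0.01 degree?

0.40°

Effective focal length f = 1330 × 1.7 = 2261 mm.
Sensor diagonal = √(13.26² + 8.33²) = √245.2165 ≈ 15.6594 mm.
α = 2·arctan(15.659 / (2 × 2261)) = 2·arctan(0.00346) ≈ 0.3968°.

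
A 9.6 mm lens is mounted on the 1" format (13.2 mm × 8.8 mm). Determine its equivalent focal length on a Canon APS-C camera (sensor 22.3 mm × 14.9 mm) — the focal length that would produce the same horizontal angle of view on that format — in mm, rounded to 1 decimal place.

Equal angle of view means equal width/f ratio, so f₂ = f₁ · (width₂/width₁) = 9.6 × 22.3/13.2.
f₂ = 9.6 × 1.68939 ≈ 16.218 mm.

16.2 mm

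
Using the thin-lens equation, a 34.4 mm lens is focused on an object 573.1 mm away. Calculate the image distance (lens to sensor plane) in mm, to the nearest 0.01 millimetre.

1/dᵢ = 1/f − 1/dₒ = 1/34.4 − 1/573.1 = 0.0273249 mm⁻¹.
dᵢ = 1/0.0273249 ≈ 36.5967 mm.

36.60 mm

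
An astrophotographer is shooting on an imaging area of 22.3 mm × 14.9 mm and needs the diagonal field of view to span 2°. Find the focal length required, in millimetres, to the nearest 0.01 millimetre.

768.25 mm

Sensor diagonal = √(22.3² + 14.9²) = √719.3000 ≈ 26.8198 mm.
From α = 2·arctan(d/2f) we get f = d / (2·tan(α/2)).
With d = 26.8198 mm and α/2 = 1°, tan(α/2) ≈ 0.01746, so f ≈ 26.8198 / 0.03491 ≈ 768.2518 mm.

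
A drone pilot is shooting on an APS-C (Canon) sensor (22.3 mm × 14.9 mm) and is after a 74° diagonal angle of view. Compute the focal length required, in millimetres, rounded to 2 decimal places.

Sensor diagonal = √(22.3² + 14.9²) = √719.3000 ≈ 26.8198 mm.
From α = 2·arctan(d/2f) we get f = d / (2·tan(α/2)).
With d = 26.8198 mm and α/2 = 37°, tan(α/2) ≈ 0.75355, so f ≈ 26.8198 / 1.50711 ≈ 17.7955 mm.

17.80 mm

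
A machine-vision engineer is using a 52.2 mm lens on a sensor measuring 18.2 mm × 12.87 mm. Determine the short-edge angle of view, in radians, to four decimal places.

0.2453 rad

Angle of view α = 2·arctan(h/2f) with h = 12.87 mm and f = 52.2 mm.
h/2f = 0.12328; arctan(0.12328) ≈ 0.1227 rad, so α ≈ 0.2453 rad.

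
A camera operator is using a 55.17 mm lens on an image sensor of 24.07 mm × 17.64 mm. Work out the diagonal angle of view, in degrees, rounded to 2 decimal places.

Sensor diagonal = √(24.07² + 17.64²) = √890.5345 ≈ 29.8418 mm.
Angle of view α = 2·arctan(d/2f) with d = 29.8418 mm and f = 55.17 mm.
d/2f = 0.27045; arctan(0.27045) ≈ 15.1338°, so α ≈ 30.2676°.

30.27°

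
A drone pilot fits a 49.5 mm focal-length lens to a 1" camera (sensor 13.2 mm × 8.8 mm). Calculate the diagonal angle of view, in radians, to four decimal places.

0.3178 rad

Sensor diagonal = √(13.2² + 8.8²) = √251.6800 ≈ 15.8644 mm.
Angle of view α = 2·arctan(d/2f) with d = 15.8644 mm and f = 49.5 mm.
d/2f = 0.16025; arctan(0.16025) ≈ 0.1589 rad, so α ≈ 0.3178 rad.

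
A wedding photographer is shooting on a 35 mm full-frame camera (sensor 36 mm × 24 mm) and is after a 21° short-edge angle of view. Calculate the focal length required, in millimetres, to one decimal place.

From α = 2·arctan(h/2f) we get f = h / (2·tan(α/2)).
With h = 24 mm and α/2 = 10.5°, tan(α/2) ≈ 0.18534, so f ≈ 24 / 0.37068 ≈ 64.7462 mm.

64.7 mm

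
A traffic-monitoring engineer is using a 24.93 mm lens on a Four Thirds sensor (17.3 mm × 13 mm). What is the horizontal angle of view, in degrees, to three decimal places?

Angle of view α = 2·arctan(w/2f) with w = 17.3 mm and f = 24.93 mm.
w/2f = 0.34697; arctan(0.34697) ≈ 19.1353°, so α ≈ 38.2706°.

38.271°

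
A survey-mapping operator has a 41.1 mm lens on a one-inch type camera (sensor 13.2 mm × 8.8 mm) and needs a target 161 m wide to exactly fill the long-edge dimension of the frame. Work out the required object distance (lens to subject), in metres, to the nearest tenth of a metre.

501.3 m

W: 161 m = 161000 mm.
Magnification m = w/W = dᵢ/dₒ; combined with 1/f = 1/dₒ + 1/dᵢ this gives dₒ = f·(1 + W/w).
dₒ = 41.1 mm × (1 + 161000/13.2) = 41.1 × 12197.9697 ≈ 501336.555 mm = 501.337 m.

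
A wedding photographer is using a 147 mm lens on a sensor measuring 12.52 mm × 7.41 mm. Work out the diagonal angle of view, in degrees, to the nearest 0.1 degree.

Sensor diagonal = √(12.52² + 7.41²) = √211.6585 ≈ 14.5485 mm.
Angle of view α = 2·arctan(d/2f) with d = 14.5485 mm and f = 147 mm.
d/2f = 0.04948; arctan(0.04948) ≈ 2.8330°, so α ≈ 5.6659°.

5.7°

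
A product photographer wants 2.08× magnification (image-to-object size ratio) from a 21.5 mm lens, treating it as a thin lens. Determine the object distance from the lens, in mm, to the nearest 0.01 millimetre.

With m = dᵢ/dₒ and 1/f = 1/dₒ + 1/dᵢ, substituting dᵢ = m·dₒ gives 1/f = (1 + 1/m)/dₒ, hence dₒ = f·(1 + 1/m).
dₒ = 21.5 × (1 + 1/2.08) = 21.5 × 1.48077 ≈ 31.837 mm.

31.84 mm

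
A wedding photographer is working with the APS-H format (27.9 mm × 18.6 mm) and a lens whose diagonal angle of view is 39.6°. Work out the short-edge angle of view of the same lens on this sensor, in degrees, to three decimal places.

Sensor diagonal = √(27.9² + 18.6²) = √1124.3700 ≈ 33.5316 mm.
From the diagonal AOV: f = 33.5316 / (2·tan(19.8°)) = 33.5316 / 0.72004 ≈ 46.5688 mm.
Short-edge AOV = 2·arctan(18.6 / (2 × 46.5688)) = 2·arctan(0.19970) ≈ 22.5873°.

22.587°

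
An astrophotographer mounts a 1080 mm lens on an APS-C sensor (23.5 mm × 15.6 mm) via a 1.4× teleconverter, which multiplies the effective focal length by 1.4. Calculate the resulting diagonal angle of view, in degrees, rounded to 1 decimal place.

Effective focal length f = 1080 × 1.4 = 1512 mm.
Sensor diagonal = √(23.5² + 15.6²) = √795.6100 ≈ 28.2066 mm.
α = 2·arctan(28.207 / (2 × 1512)) = 2·arctan(0.00933) ≈ 1.0688°.

1.1°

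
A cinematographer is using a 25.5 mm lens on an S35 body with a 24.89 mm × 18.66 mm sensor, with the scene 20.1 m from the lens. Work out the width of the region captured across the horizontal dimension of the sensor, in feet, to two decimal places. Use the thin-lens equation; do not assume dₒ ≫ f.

64.29 ft

dₒ: 20.1 m = 20100 mm.
Similar triangles through the lens centre give W/dₒ = w/dᵢ; with 1/f = 1/dₒ + 1/dᵢ this gives W = w·(dₒ − f)/f.
W = 24.89 mm × (20100 − 25.5) / 25.5 = 24.89 × 787.2353 ≈ 19594.286 mm = 19594.286/304.8 ft = 64.2857 ft.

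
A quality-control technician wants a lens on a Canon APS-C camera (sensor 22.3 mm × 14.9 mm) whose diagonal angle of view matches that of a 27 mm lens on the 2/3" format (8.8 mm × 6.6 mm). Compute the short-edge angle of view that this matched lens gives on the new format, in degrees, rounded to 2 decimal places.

Sensor diagonal = √(8.8² + 6.6²) = √121.0000 ≈ 11.0000 mm.
Sensor diagonal = √(22.3² + 14.9²) = √719.3000 ≈ 26.8198 mm.
Equal diagonal AOV ⇒ f₂ = f₁ · 26.8198/11.0000 = 27 × 2.43816 ≈ 65.8303 mm.
Short-edge AOV on the new format = 2·arctan(14.9 / (2 × 65.8303)) = 2·arctan(0.11317) ≈ 12.9134°.

12.91°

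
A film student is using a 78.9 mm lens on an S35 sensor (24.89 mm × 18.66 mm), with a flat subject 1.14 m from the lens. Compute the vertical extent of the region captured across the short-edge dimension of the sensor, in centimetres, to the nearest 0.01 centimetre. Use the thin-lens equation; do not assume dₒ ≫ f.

25.10 cm

dₒ: 1.14 m = 1140 mm.
Similar triangles through the lens centre give W/dₒ = h/dᵢ; with 1/f = 1/dₒ + 1/dᵢ this gives W = h·(dₒ − f)/f.
W = 18.66 mm × (1140 − 78.9) / 78.9 = 18.66 × 13.4487 ≈ 250.952 mm = 25.0952 cm.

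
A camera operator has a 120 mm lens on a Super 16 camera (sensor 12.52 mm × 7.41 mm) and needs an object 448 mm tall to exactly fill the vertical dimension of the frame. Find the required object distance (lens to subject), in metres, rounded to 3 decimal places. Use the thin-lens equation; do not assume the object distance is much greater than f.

Magnification m = h/W = dᵢ/dₒ; combined with 1/f = 1/dₒ + 1/dᵢ this gives dₒ = f·(1 + W/h).
dₒ = 120 mm × (1 + 448/7.41) = 120 × 61.4588 ≈ 7375.061 mm = 7.37506 m.

7.375 m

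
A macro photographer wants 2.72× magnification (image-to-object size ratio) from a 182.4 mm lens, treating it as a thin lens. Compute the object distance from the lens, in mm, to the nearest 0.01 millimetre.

249.46 mm

With m = dᵢ/dₒ and 1/f = 1/dₒ + 1/dᵢ, substituting dᵢ = m·dₒ gives 1/f = (1 + 1/m)/dₒ, hence dₒ = f·(1 + 1/m).
dₒ = 182.4 × (1 + 1/2.72) = 182.4 × 1.36765 ≈ 249.459 mm.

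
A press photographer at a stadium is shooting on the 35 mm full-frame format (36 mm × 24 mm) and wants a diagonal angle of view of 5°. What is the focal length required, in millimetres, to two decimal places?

495.48 mm

Sensor diagonal = √(36² + 24²) = √1872.0000 ≈ 43.2666 mm.
From α = 2·arctan(d/2f) we get f = d / (2·tan(α/2)).
With d = 43.2666 mm and α/2 = 2.5°, tan(α/2) ≈ 0.04366, so f ≈ 43.2666 / 0.08732 ≈ 495.4842 mm.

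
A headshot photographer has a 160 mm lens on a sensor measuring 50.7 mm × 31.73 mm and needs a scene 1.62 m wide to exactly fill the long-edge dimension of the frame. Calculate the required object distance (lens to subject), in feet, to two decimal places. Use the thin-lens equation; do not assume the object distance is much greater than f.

17.30 ft

W: 1.62 m = 1620 mm.
Magnification m = w/W = dᵢ/dₒ; combined with 1/f = 1/dₒ + 1/dᵢ this gives dₒ = f·(1 + W/w).
dₒ = 160 mm × (1 + 1620/50.7) = 160 × 32.9527 ≈ 5272.426 mm = 5272.426/304.8 ft = 17.298 ft.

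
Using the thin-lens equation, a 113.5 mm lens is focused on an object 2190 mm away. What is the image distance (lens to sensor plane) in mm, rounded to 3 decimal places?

1/dᵢ = 1/f − 1/dₒ = 1/113.5 − 1/2190 = 0.0083540 mm⁻¹.
dᵢ = 1/0.0083540 ≈ 119.7038 mm.

119.704 mm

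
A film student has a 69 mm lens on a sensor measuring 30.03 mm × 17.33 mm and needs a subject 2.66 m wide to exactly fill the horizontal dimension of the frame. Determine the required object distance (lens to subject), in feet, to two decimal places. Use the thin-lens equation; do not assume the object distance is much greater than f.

20.28 ft

W: 2.66 m = 2660 mm.
Magnification m = w/W = dᵢ/dₒ; combined with 1/f = 1/dₒ + 1/dᵢ this gives dₒ = f·(1 + W/w).
dₒ = 69 mm × (1 + 2660/30.03) = 69 × 89.5781 ≈ 6180.888 mm = 6180.888/304.8 ft = 20.2785 ft.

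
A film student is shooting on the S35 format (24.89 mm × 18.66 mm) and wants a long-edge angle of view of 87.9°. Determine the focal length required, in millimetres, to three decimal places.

12.910 mm

From α = 2·arctan(w/2f) we get f = w / (2·tan(α/2)).
With w = 24.89 mm and α/2 = 43.95°, tan(α/2) ≈ 0.96400, so f ≈ 24.89 / 1.92801 ≈ 12.9097 mm.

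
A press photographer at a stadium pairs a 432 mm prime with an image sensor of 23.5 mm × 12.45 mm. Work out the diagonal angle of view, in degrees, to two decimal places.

Sensor diagonal = √(23.5² + 12.45²) = √707.2525 ≈ 26.5942 mm.
Angle of view α = 2·arctan(d/2f) with d = 26.5942 mm and f = 432 mm.
d/2f = 0.03078; arctan(0.03078) ≈ 1.7630°, so α ≈ 3.5261°.

3.53°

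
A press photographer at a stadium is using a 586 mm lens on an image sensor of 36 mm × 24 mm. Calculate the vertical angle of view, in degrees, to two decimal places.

2.35°

Angle of view α = 2·arctan(h/2f) with h = 24 mm and f = 586 mm.
h/2f = 0.02048; arctan(0.02048) ≈ 1.1731°, so α ≈ 2.3463°.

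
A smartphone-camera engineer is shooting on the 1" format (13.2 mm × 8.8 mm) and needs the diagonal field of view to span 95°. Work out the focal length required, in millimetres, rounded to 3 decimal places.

Sensor diagonal = √(13.2² + 8.8²) = √251.6800 ≈ 15.8644 mm.
From α = 2·arctan(d/2f) we get f = d / (2·tan(α/2)).
With d = 15.8644 mm and α/2 = 47.5°, tan(α/2) ≈ 1.09131, so f ≈ 15.8644 / 2.18262 ≈ 7.2685 mm.

7.269 mm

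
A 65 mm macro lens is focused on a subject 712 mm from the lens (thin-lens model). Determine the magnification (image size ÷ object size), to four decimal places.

Thin lens: 1/f = 1/dₒ + 1/dᵢ → 1/dᵢ = 1/65 − 1/712 = 0.0139801 mm⁻¹, so dᵢ ≈ 71.5301 mm.
Magnification m = dᵢ/dₒ = 71.5301/712 ≈ 0.10046.

0.1005×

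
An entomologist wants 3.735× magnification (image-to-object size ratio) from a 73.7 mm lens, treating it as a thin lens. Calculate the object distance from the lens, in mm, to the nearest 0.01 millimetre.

93.43 mm

With m = dᵢ/dₒ and 1/f = 1/dₒ + 1/dᵢ, substituting dᵢ = m·dₒ gives 1/f = (1 + 1/m)/dₒ, hence dₒ = f·(1 + 1/m).
dₒ = 73.7 × (1 + 1/3.735) = 73.7 × 1.26774 ≈ 93.432 mm.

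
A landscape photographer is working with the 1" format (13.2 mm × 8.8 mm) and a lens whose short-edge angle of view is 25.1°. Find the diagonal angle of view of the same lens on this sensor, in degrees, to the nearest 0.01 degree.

43.73°

From the short-edge AOV: f = 8.8 / (2·tan(12.55°)) = 8.8 / 0.44522 ≈ 19.7655 mm.
Sensor diagonal = √(13.2² + 8.8²) = √251.6800 ≈ 15.8644 mm.
Diagonal AOV = 2·arctan(15.8644 / (2 × 19.7655)) = 2·arctan(0.40132) ≈ 43.7328°.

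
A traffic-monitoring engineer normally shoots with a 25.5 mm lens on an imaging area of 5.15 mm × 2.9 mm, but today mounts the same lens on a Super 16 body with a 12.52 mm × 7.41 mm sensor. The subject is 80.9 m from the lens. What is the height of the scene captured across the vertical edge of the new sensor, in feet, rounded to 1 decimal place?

77.1 ft

The focal length stays 25.5 mm; the relevant sensor dimension is now h = 7.41 mm. Object distance dₒ = 80.9 m = 80900 mm.
Thin-lens field height W = h·(dₒ − f)/f = 7.41 × (80900 − 25.5)/25.5 ≈ 23501.178 mm = 23501.178/304.8 ft = 77.1036 ft.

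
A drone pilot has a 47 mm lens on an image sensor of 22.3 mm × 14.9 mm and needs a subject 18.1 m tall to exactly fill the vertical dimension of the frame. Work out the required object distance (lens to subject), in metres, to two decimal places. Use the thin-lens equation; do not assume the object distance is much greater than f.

W: 18.1 m = 18100 mm.
Magnification m = h/W = dᵢ/dₒ; combined with 1/f = 1/dₒ + 1/dᵢ this gives dₒ = f·(1 + W/h).
dₒ = 47 mm × (1 + 18100/14.9) = 47 × 1215.7651 ≈ 57140.960 mm = 57.141 m.

57.14 m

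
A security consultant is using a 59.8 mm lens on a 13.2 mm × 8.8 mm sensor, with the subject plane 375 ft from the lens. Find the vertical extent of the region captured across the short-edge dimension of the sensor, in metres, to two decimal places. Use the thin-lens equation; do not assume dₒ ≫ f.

dₒ: 375 ft × 304.8 mm/ft = 114300.00 mm.
Similar triangles through the lens centre give W/dₒ = h/dᵢ; with 1/f = 1/dₒ + 1/dᵢ this gives W = h·(dₒ − f)/f.
W = 8.8 mm × (114300 − 59.8) / 59.8 = 8.8 × 1910.3712 ≈ 16811.266 mm = 16.8113 m.

16.81 m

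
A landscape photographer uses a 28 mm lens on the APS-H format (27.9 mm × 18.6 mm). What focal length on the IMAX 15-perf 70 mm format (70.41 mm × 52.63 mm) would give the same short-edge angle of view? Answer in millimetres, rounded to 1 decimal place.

Equal angle of view means equal height/f ratio, so f₂ = f₁ · (height₂/height₁) = 28 × 52.63/18.6.
f₂ = 28 × 2.82957 ≈ 79.228 mm.

79.2 mm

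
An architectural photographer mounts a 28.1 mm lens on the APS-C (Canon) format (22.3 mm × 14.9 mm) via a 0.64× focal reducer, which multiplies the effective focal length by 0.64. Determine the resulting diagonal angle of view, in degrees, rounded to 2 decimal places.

73.42°

Effective focal length f = 28.1 × 0.64 = 17.984 mm.
Sensor diagonal = √(22.3² + 14.9²) = √719.3000 ≈ 26.8198 mm.
α = 2·arctan(26.820 / (2 × 17.984)) = 2·arctan(0.74566) ≈ 73.4206°.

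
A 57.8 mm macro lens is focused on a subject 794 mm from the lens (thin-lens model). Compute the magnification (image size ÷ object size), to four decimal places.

Thin lens: 1/f = 1/dₒ + 1/dᵢ → 1/dᵢ = 1/57.8 − 1/794 = 0.0160416 mm⁻¹, so dᵢ ≈ 62.3380 mm.
Magnification m = dᵢ/dₒ = 62.3380/794 ≈ 0.07851.

0.0785×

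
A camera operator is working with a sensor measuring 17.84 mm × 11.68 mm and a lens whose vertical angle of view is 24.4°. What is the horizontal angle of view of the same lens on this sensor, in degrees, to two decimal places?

From the vertical AOV: f = 11.68 / (2·tan(12.2°)) = 11.68 / 0.43242 ≈ 27.0111 mm.
Horizontal AOV = 2·arctan(17.84 / (2 × 27.0111)) = 2·arctan(0.33023) ≈ 36.5501°.

36.55°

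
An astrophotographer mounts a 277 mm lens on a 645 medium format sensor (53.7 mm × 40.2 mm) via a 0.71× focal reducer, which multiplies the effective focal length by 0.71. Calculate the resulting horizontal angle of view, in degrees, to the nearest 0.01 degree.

15.55°

Effective focal length f = 277 × 0.71 = 196.67 mm.
α = 2·arctan(53.7 / (2 × 196.67)) = 2·arctan(0.13652) ≈ 15.5483°.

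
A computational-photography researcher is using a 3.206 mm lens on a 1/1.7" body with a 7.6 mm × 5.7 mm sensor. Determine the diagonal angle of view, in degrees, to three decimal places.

111.965°

Sensor diagonal = √(7.6² + 5.7²) = √90.2500 ≈ 9.5000 mm.
Angle of view α = 2·arctan(d/2f) with d = 9.5000 mm and f = 3.206 mm.
d/2f = 1.48160; arctan(1.48160) ≈ 55.9827°, so α ≈ 111.9654°.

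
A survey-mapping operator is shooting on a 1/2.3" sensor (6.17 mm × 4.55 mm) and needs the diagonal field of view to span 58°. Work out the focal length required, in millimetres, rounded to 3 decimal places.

6.915 mm

Sensor diagonal = √(6.17² + 4.55²) = √58.7714 ≈ 7.6663 mm.
From α = 2·arctan(d/2f) we get f = d / (2·tan(α/2)).
With d = 7.6663 mm and α/2 = 29°, tan(α/2) ≈ 0.55431, so f ≈ 7.6663 / 1.10862 ≈ 6.9151 mm.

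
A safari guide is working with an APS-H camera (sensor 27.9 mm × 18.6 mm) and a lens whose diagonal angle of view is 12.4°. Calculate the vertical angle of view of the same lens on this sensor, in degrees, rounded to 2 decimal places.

6.90°

Sensor diagonal = √(27.9² + 18.6²) = √1124.3700 ≈ 33.5316 mm.
From the diagonal AOV: f = 33.5316 / (2·tan(6.2°)) = 33.5316 / 0.21727 ≈ 154.3319 mm.
Vertical AOV = 2·arctan(18.6 / (2 × 154.3319)) = 2·arctan(0.06026) ≈ 6.8969°.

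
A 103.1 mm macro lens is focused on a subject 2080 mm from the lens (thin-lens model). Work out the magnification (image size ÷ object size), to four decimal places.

0.0522×

Thin lens: 1/f = 1/dₒ + 1/dᵢ → 1/dᵢ = 1/103.1 − 1/2080 = 0.0092186 mm⁻¹, so dᵢ ≈ 108.4769 mm.
Magnification m = dᵢ/dₒ = 108.4769/2080 ≈ 0.05215.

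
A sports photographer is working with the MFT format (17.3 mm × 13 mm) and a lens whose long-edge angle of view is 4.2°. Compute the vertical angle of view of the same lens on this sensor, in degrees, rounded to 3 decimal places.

From the long-edge AOV: f = 17.3 / (2·tan(2.1°)) = 17.3 / 0.07334 ≈ 235.8984 mm.
Vertical AOV = 2·arctan(13 / (2 × 235.8984)) = 2·arctan(0.02755) ≈ 3.1567°.

3.157°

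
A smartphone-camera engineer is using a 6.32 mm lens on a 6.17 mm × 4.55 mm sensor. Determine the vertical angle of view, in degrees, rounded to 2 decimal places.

Angle of view α = 2·arctan(h/2f) with h = 4.55 mm and f = 6.32 mm.
h/2f = 0.35997; arctan(0.35997) ≈ 19.7973°, so α ≈ 39.5945°.

39.59°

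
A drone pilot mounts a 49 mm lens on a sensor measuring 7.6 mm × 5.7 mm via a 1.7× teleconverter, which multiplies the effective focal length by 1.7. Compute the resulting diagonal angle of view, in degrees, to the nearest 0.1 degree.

Effective focal length f = 49 × 1.7 = 83.3 mm.
Sensor diagonal = √(7.6² + 5.7²) = √90.2500 ≈ 9.5000 mm.
α = 2·arctan(9.500 / (2 × 83.3)) = 2·arctan(0.05702) ≈ 6.5273°.

6.5°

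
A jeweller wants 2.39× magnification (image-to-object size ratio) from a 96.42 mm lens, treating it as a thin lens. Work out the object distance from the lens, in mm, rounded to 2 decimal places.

With m = dᵢ/dₒ and 1/f = 1/dₒ + 1/dᵢ, substituting dᵢ = m·dₒ gives 1/f = (1 + 1/m)/dₒ, hence dₒ = f·(1 + 1/m).
dₒ = 96.42 × (1 + 1/2.39) = 96.42 × 1.41841 ≈ 136.763 mm.

136.76 mm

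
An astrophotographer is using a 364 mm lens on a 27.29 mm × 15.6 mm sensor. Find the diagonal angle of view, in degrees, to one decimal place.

Sensor diagonal = √(27.29² + 15.6²) = √988.1041 ≈ 31.4341 mm.
Angle of view α = 2·arctan(d/2f) with d = 31.4341 mm and f = 364 mm.
d/2f = 0.04318; arctan(0.04318) ≈ 2.4724°, so α ≈ 4.9448°.

4.9°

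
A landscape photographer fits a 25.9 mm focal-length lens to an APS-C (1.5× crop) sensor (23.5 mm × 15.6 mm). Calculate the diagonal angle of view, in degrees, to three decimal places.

Sensor diagonal = √(23.5² + 15.6²) = √795.6100 ≈ 28.2066 mm.
Angle of view α = 2·arctan(d/2f) with d = 28.2066 mm and f = 25.9 mm.
d/2f = 0.54453; arctan(0.54453) ≈ 28.5695°, so α ≈ 57.1391°.

57.139°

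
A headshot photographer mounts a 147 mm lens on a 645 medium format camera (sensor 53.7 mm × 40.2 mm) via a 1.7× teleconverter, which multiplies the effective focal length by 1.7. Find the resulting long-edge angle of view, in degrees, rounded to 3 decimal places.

Effective focal length f = 147 × 1.7 = 249.9 mm.
α = 2·arctan(53.7 / (2 × 249.9)) = 2·arctan(0.10744) ≈ 12.2650°.

12.265°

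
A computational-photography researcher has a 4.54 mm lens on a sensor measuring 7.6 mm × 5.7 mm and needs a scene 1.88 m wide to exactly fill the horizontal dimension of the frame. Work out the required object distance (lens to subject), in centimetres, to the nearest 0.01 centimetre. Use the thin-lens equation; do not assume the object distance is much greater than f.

W: 1.88 m = 1880 mm.
Magnification m = w/W = dᵢ/dₒ; combined with 1/f = 1/dₒ + 1/dᵢ this gives dₒ = f·(1 + W/w).
dₒ = 4.54 mm × (1 + 1880/7.6) = 4.54 × 248.3684 ≈ 1127.593 mm = 112.759 cm.

112.76 cm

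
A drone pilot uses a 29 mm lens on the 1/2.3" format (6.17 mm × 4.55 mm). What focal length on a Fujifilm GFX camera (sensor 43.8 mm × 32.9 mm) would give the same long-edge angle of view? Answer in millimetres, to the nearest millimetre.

206 mm

Equal angle of view means equal width/f ratio, so f₂ = f₁ · (width₂/width₁) = 29 × 43.8/6.17.
f₂ = 29 × 7.09887 ≈ 205.867 mm.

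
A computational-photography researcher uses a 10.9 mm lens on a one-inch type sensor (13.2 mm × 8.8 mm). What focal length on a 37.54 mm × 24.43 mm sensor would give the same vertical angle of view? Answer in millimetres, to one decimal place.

Equal angle of view means equal height/f ratio, so f₂ = f₁ · (height₂/height₁) = 10.9 × 24.43/8.8.
f₂ = 10.9 × 2.77614 ≈ 30.260 mm.

30.3 mm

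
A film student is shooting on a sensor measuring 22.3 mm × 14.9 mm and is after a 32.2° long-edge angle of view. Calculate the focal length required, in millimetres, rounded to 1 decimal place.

38.6 mm

From α = 2·arctan(w/2f) we get f = w / (2·tan(α/2)).
With w = 22.3 mm and α/2 = 16.1°, tan(α/2) ≈ 0.28864, so f ≈ 22.3 / 0.57727 ≈ 38.6301 mm.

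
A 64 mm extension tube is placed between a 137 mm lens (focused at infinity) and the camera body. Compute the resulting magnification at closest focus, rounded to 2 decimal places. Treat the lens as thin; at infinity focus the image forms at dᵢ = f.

0.47×

The tube moves the image plane from f to f + e, so dᵢ = 137 + 64 = 201 mm. Focus is achieved when 1/f = 1/dₒ + 1/dᵢ, giving dₒ = 1/(1/f − 1/(f+e)).
Magnification m = dᵢ/dₒ = (f+e)·(1/f − 1/(f+e)) = e/f = 64/137 ≈ 0.4672.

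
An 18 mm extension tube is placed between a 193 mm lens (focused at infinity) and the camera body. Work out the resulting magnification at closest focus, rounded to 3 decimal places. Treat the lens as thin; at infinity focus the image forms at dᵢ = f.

0.093×

The tube moves the image plane from f to f + e, so dᵢ = 193 + 18 = 211 mm. Focus is achieved when 1/f = 1/dₒ + 1/dᵢ, giving dₒ = 1/(1/f − 1/(f+e)).
Magnification m = dᵢ/dₒ = (f+e)·(1/f − 1/(f+e)) = e/f = 18/193 ≈ 0.0933.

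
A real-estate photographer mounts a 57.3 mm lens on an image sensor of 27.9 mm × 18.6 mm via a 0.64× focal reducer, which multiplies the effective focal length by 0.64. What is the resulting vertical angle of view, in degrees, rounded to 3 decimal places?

Effective focal length f = 57.3 × 0.64 = 36.672 mm.
α = 2·arctan(18.6 / (2 × 36.672)) = 2·arctan(0.25360) ≈ 28.4604°.

28.460°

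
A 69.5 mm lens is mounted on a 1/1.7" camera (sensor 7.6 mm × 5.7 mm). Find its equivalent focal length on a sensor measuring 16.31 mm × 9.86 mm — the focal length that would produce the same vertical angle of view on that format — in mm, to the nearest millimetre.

Equal angle of view means equal height/f ratio, so f₂ = f₁ · (height₂/height₁) = 69.5 × 9.86/5.7.
f₂ = 69.5 × 1.72982 ≈ 120.223 mm.

120 mm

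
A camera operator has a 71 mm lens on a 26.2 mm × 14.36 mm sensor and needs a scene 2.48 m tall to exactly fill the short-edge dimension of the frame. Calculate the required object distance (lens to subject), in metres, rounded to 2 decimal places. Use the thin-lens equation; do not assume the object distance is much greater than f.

12.33 m

W: 2.48 m = 2480 mm.
Magnification m = h/W = dᵢ/dₒ; combined with 1/f = 1/dₒ + 1/dᵢ this gives dₒ = f·(1 + W/h).
dₒ = 71 mm × (1 + 2480/14.36) = 71 × 173.7019 ≈ 12332.838 mm = 12.3328 m.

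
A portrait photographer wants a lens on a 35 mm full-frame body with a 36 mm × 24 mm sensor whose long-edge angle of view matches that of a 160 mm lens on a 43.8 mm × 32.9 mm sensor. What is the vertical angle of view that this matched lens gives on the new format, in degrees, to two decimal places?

Equal long-edge AOV ⇒ f₂ = f₁ · 36/43.8 = 160 × 0.82192 ≈ 131.5068 mm.
Vertical AOV on the new format = 2·arctan(24 / (2 × 131.5068)) = 2·arctan(0.09125) ≈ 10.4276°.

10.43°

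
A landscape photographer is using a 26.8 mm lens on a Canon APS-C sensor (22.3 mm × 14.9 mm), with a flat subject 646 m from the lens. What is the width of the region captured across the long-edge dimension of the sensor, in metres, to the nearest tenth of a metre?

537.5 m

dₒ: 646 m = 646000 mm.
Similar triangles through the lens centre give W/dₒ = w/dᵢ; with 1/f = 1/dₒ + 1/dᵢ this gives W = w·(dₒ − f)/f.
W = 22.3 mm × (646000 − 26.8) / 26.8 = 22.3 × 24103.4776 ≈ 537507.551 mm = 537.508 m.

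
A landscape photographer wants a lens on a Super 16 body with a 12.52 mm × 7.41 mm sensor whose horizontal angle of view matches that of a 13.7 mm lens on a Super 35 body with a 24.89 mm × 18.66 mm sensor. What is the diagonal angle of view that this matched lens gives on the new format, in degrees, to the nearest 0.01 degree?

93.10°

Equal horizontal AOV ⇒ f₂ = f₁ · 12.52/24.89 = 13.7 × 0.50301 ≈ 6.8913 mm.
Sensor diagonal = √(12.52² + 7.41²) = √211.6585 ≈ 14.5485 mm.
Diagonal AOV on the new format = 2·arctan(14.5485 / (2 × 6.8913)) = 2·arctan(1.05557) ≈ 93.0972°.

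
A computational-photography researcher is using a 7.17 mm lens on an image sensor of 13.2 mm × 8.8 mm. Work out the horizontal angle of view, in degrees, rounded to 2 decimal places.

Angle of view α = 2·arctan(w/2f) with w = 13.2 mm and f = 7.17 mm.
w/2f = 0.92050; arctan(0.92050) ≈ 42.6296°, so α ≈ 85.2593°.

85.26°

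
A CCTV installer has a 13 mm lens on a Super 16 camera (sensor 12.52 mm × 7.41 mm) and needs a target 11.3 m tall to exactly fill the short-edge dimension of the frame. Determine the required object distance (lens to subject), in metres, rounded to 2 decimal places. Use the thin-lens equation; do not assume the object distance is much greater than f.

W: 11.3 m = 11300 mm.
Magnification m = h/W = dᵢ/dₒ; combined with 1/f = 1/dₒ + 1/dᵢ this gives dₒ = f·(1 + W/h).
dₒ = 13 mm × (1 + 11300/7.41) = 13 × 1525.9663 ≈ 19837.561 mm = 19.8376 m.

19.84 m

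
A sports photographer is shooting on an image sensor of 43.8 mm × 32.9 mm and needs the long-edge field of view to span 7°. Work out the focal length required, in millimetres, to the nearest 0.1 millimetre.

From α = 2·arctan(w/2f) we get f = w / (2·tan(α/2)).
With w = 43.8 mm and α/2 = 3.5°, tan(α/2) ≈ 0.06116, so f ≈ 43.8 / 0.12233 ≈ 358.0618 mm.

358.1 mm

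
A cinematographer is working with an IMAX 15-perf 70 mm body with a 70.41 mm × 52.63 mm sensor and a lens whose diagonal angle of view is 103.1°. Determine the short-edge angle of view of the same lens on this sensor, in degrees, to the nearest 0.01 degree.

74.03°

Sensor diagonal = √(70.41² + 52.63²) = √7727.4850 ≈ 87.9061 mm.
From the diagonal AOV: f = 87.9061 / (2·tan(51.55°)) = 87.9061 / 2.51885 ≈ 34.8993 mm.
Short-edge AOV = 2·arctan(52.63 / (2 × 34.8993)) = 2·arctan(0.75403) ≈ 74.0346°.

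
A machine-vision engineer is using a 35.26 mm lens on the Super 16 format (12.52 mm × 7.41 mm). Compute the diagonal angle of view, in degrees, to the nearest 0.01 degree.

23.31°

Sensor diagonal = √(12.52² + 7.41²) = √211.6585 ≈ 14.5485 mm.
Angle of view α = 2·arctan(d/2f) with d = 14.5485 mm and f = 35.26 mm.
d/2f = 0.20630; arctan(0.20630) ≈ 11.6568°, so α ≈ 23.3135°.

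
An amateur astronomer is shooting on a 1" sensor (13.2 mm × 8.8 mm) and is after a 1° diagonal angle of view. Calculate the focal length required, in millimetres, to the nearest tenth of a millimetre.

908.9 mm

Sensor diagonal = √(13.2² + 8.8²) = √251.6800 ≈ 15.8644 mm.
From α = 2·arctan(d/2f) we get f = d / (2·tan(α/2)).
With d = 15.8644 mm and α/2 = 0.5°, tan(α/2) ≈ 0.00873, so f ≈ 15.8644 / 0.01745 ≈ 908.9416 mm.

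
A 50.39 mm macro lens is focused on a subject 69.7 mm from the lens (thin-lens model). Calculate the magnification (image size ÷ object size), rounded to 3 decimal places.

2.610×

Thin lens: 1/f = 1/dₒ + 1/dᵢ → 1/dᵢ = 1/50.39 − 1/69.7 = 0.0054980 mm⁻¹, so dᵢ ≈ 181.8842 mm.
Magnification m = dᵢ/dₒ = 181.8842/69.7 ≈ 2.60953.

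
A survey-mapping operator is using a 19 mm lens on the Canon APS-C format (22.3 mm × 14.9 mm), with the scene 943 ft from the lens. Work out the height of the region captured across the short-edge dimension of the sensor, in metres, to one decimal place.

225.4 m

dₒ: 943 ft × 304.8 mm/ft = 287426.39 mm.
Similar triangles through the lens centre give W/dₒ = h/dᵢ; with 1/f = 1/dₒ + 1/dᵢ this gives W = h·(dₒ − f)/f.
W = 14.9 mm × (287426 − 19) / 19 = 14.9 × 15126.7048 ≈ 225387.901 mm = 225.388 m.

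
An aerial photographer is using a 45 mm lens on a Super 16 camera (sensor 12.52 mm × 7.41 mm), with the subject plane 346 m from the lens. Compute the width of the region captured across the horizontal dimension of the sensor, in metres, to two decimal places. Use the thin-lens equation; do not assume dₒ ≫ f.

96.25 m

dₒ: 346 m = 346000 mm.
Similar triangles through the lens centre give W/dₒ = w/dᵢ; with 1/f = 1/dₒ + 1/dᵢ this gives W = w·(dₒ − f)/f.
W = 12.52 mm × (346000 − 45) / 45 = 12.52 × 7687.8889 ≈ 96252.369 mm = 96.2524 m.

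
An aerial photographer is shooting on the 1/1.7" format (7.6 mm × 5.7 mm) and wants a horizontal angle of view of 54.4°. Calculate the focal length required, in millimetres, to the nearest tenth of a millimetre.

7.4 mm

From α = 2·arctan(w/2f) we get f = w / (2·tan(α/2)).
With w = 7.6 mm and α/2 = 27.2°, tan(α/2) ≈ 0.51393, so f ≈ 7.6 / 1.02786 ≈ 7.3940 mm.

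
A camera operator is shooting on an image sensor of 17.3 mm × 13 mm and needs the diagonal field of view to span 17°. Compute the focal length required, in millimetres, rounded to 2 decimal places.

Sensor diagonal = √(17.3² + 13²) = √468.2900 ≈ 21.6400 mm.
From α = 2·arctan(d/2f) we get f = d / (2·tan(α/2)).
With d = 21.6400 mm and α/2 = 8.5°, tan(α/2) ≈ 0.14945, so f ≈ 21.6400 / 0.29890 ≈ 72.3983 mm.

72.40 mm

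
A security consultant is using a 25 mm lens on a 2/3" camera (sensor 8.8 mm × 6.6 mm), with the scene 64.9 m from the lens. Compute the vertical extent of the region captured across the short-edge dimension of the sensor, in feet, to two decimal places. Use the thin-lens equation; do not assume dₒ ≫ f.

56.19 ft

dₒ: 64.9 m = 64900 mm.
Similar triangles through the lens centre give W/dₒ = h/dᵢ; with 1/f = 1/dₒ + 1/dᵢ this gives W = h·(dₒ − f)/f.
W = 6.6 mm × (64900 − 25) / 25 = 6.6 × 2595.0000 ≈ 17127.000 mm = 17127.000/304.8 ft = 56.1909 ft.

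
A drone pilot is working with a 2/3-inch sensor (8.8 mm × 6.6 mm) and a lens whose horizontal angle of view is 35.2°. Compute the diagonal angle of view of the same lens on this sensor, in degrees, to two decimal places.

From the horizontal AOV: f = 8.8 / (2·tan(17.6°)) = 8.8 / 0.63444 ≈ 13.8706 mm.
Sensor diagonal = √(8.8² + 6.6²) = √121.0000 ≈ 11.0000 mm.
Diagonal AOV = 2·arctan(11.0000 / (2 × 13.8706)) = 2·arctan(0.39652) ≈ 43.2590°.

43.26°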